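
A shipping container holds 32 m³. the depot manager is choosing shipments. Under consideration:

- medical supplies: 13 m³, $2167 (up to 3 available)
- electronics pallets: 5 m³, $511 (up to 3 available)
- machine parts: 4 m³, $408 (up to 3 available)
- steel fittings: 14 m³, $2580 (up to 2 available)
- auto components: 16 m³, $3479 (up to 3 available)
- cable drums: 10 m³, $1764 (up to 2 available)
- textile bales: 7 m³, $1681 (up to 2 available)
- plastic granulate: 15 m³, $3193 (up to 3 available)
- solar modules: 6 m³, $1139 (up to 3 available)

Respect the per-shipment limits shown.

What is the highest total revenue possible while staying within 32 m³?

Density check — textile bales 240.14, auto components 217.44, plastic granulate 212.87, solar modules 189.83 are the best per m³.
The ratio heuristic lands on auto components + 2×textile bales (6841) but leaves 2 m³ idle.
Dropping 2×textile bales frees 14 m³; slotting in auto components (16 m³) lifts the total to 6958 at 32 m³.

6958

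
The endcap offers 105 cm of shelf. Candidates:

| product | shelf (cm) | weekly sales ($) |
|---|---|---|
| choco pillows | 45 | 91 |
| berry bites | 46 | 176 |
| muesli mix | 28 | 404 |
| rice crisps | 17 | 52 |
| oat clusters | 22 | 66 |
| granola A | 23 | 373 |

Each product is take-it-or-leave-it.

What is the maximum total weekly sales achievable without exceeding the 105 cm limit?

953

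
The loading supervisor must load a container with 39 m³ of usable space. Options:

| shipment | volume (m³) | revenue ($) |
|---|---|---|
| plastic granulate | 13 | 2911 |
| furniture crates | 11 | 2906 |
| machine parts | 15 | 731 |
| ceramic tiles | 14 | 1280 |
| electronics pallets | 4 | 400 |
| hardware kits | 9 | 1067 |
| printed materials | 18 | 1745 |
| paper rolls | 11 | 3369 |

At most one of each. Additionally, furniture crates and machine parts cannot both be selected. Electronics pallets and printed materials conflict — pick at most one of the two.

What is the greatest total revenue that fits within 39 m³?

9586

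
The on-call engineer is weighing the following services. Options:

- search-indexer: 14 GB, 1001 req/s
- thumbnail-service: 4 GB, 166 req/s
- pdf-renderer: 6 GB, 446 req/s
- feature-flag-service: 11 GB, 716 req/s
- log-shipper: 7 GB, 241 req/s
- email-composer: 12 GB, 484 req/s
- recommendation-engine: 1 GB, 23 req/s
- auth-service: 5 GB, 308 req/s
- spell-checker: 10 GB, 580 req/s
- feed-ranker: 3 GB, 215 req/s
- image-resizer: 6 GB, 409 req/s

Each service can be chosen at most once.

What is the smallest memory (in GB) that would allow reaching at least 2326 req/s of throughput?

34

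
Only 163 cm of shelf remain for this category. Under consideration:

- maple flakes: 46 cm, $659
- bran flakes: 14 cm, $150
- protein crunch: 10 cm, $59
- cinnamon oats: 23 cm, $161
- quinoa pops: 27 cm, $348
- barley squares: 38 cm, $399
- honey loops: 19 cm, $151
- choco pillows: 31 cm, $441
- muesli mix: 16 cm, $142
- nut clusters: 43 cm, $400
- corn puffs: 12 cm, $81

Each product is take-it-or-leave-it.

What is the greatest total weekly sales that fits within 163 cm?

Greedy by ratio would take maple flakes + bran flakes + quinoa pops + barley squares + choco pillows: 156 cm used, total 1997.
The 14 cm tied up in bran flakes is better spent on honey loops — total rises to 1998 (161 cm).
Maple flakes + bran flakes + quinoa pops + choco pillows + nut clusters (161 cm) also reaches 1998 — a tie, but nothing goes higher.

1998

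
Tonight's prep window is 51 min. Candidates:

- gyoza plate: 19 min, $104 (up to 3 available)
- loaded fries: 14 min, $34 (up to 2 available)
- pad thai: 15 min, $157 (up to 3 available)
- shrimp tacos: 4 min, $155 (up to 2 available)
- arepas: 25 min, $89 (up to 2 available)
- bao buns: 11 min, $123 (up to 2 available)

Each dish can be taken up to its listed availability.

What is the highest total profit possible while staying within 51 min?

747

Density check — shrimp tacos 38.75, bao buns 11.18, pad thai 10.47, gyoza plate 5.47 are the best per min.
A density-first pass picks pad thai + 2×shrimp tacos + 2×bao buns — 713 at 45 min.
Replace bao buns with pad thai: the trade gains 34 net, giving 747 at 49 min.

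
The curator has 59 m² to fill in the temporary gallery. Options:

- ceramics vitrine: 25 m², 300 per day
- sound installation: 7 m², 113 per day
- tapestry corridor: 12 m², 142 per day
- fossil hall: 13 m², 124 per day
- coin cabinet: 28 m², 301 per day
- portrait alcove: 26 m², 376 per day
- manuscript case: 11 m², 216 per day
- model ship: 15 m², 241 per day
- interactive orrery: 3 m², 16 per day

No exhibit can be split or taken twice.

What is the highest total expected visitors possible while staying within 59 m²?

946

Best packing: sound installation + portrait alcove + manuscript case + model ship — 59 m², 946 total.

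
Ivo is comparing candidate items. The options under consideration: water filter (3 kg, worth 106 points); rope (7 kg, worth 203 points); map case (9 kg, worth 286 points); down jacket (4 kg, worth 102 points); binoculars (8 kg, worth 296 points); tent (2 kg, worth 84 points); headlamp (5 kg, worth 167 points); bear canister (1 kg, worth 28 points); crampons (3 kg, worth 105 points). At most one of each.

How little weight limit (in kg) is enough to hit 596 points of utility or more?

17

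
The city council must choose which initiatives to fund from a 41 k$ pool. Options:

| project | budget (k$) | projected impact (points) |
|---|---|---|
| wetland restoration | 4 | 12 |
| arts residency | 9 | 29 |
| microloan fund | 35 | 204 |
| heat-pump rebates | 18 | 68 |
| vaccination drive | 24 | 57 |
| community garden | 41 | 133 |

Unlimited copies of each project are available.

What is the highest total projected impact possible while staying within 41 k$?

216

Taking wetland restoration + microloan fund: 39 k$ used, 216 in projected impact.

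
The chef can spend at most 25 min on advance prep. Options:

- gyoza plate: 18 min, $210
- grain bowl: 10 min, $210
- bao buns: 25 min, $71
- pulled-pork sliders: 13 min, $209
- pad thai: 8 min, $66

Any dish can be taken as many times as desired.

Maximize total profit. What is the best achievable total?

Taking 2×grain bowl: 20 min used, 420 in profit.
That's the maximum — no swap from here does better than 420.

420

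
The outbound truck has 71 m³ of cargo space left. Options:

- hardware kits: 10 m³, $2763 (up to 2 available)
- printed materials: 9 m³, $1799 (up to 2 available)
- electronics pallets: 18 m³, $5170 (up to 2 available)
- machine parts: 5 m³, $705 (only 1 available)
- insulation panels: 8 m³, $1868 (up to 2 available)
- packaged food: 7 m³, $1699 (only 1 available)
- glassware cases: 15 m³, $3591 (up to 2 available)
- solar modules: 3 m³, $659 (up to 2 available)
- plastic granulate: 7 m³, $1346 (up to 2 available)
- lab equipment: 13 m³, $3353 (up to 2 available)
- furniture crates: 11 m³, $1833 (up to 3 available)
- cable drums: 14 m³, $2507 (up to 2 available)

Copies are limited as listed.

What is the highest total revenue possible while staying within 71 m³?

19457

Density check — electronics pallets 287.22, hardware kits 276.30, lab equipment 257.92 are the best per m³.
Greedy by ratio would take 2×hardware kits + 2×electronics pallets + lab equipment: 69 m³ used, total 19219.
The 13 m³ tied up in lab equipment is better spent on glassware cases — total rises to 19457 (71 m³).
Nothing else within 71 m³ beats 19457.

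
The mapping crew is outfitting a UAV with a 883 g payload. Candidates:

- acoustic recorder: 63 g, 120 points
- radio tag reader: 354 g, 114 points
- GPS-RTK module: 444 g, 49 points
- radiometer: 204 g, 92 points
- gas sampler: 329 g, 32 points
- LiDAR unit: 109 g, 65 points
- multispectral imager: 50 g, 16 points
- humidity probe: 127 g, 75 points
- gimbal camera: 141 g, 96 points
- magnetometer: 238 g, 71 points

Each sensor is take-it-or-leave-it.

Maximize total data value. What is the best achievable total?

Taking the top-ratio sensors first gives acoustic recorder + radiometer + LiDAR unit + multispectral imager + humidity probe + gimbal camera for 464 (694 g).
Dropping multispectral imager frees 50 g; slotting in magnetometer (238 g) lifts the total to 519 at 882 g.
Next best is acoustic recorder + radio tag reader + radiometer + LiDAR unit + gimbal camera at 487 (871 g) — short by 32.

519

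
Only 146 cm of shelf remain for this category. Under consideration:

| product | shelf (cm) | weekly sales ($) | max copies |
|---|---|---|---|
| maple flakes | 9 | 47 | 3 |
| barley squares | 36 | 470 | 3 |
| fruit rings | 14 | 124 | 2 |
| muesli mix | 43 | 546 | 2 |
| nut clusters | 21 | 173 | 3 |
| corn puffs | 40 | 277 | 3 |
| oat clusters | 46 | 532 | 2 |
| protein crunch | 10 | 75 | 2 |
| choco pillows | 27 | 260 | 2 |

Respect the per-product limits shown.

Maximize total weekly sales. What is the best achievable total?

Density check — barley squares 13.06, muesli mix 12.70, oat clusters 11.57 are the best per cm.
Taking the top-ratio products first gives 3×barley squares + protein crunch + choco pillows for 1745 (145 cm).
The 99 cm tied up in 2×barley squares and choco pillows is better spent on fruit rings + 2×muesli mix — total rises to 1761 (146 cm).

1761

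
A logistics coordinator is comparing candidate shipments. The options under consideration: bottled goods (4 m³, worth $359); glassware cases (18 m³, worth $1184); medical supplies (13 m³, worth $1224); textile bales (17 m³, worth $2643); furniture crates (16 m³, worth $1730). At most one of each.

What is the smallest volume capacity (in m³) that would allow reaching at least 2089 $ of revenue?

Minimise m³ subject to total revenue ≥ 2089.
textile bales: 2643 revenue at 17 m³.
Any bundle with less than 17 m³ falls short of 2089.

17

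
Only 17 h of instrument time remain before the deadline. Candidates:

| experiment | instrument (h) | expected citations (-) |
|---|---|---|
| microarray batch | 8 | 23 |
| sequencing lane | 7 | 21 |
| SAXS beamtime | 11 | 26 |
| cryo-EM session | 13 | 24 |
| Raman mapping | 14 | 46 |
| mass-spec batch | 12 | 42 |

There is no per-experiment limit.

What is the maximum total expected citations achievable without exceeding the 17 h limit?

46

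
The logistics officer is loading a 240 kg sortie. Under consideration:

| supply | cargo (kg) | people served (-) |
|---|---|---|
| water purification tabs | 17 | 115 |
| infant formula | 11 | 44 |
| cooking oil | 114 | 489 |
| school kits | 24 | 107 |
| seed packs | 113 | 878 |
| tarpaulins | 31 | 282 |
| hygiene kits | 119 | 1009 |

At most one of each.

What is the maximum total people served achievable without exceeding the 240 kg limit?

1887

A density-first pass picks water purification tabs + infant formula + school kits + tarpaulins + hygiene kits — 1557 at 202 kg.
Reworking the packing: seed packs + hygiene kits uses 232 kg and improves the total to 1887.
Runner-up water purification tabs + infant formula + school kits + tarpaulins + hygiene kits tops out at 1557.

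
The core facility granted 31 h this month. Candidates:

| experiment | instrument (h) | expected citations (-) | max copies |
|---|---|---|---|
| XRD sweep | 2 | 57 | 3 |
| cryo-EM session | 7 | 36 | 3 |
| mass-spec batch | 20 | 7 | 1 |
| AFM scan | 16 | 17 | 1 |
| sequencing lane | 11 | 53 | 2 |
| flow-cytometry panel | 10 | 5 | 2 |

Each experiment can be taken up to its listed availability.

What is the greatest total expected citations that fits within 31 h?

296

Taking the top-ratio experiments first gives 3×XRD sweep + 3×cryo-EM session for 279 (27 h).
The 7 h tied up in cryo-EM session is better spent on sequencing lane — total rises to 296 (31 h).
No other feasible combination exceeds 296.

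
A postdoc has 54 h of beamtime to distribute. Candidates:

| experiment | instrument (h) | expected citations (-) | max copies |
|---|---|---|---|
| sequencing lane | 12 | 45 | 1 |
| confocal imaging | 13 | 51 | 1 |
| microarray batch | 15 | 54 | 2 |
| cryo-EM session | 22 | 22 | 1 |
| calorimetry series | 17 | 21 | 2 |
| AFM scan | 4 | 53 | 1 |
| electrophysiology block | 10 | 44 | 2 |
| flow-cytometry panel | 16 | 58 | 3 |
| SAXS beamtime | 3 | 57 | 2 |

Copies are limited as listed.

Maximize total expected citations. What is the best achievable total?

Greedy by ratio would take confocal imaging + AFM scan + 2×electrophysiology block + 2×SAXS beamtime: 43 h used, total 306.
The 20 h tied up in 2×electrophysiology block is better spent on microarray batch + flow-cytometry panel — total rises to 330 (54 h).
That's the maximum — no swap from here does better than 330.

330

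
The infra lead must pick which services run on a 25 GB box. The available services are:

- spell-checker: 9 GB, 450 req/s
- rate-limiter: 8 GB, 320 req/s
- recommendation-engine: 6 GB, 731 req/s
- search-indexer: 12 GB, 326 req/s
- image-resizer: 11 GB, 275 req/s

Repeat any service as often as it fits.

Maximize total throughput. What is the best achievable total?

2924

4×recommendation-engine uses 24 of the 25 GB and totals 2924.
Every other selection either busts 25 GB or fails to beat 2924.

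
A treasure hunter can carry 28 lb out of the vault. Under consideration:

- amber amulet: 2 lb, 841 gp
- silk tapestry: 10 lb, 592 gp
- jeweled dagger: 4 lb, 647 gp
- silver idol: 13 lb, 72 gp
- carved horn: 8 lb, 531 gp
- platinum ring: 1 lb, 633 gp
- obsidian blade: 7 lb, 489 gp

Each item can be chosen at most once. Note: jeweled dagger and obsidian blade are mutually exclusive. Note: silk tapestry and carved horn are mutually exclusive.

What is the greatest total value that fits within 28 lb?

2724

Taking amber amulet + jeweled dagger + silver idol + carved horn + platinum ring: 28 lb used, 2724 in value.
Runner-up amber amulet + silk tapestry + jeweled dagger + platinum ring tops out at 2713.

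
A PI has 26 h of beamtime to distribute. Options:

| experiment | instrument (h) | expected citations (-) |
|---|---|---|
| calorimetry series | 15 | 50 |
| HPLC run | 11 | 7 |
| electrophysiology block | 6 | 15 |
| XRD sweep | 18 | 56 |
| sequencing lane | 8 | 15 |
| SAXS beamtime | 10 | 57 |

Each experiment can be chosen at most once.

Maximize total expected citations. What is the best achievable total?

107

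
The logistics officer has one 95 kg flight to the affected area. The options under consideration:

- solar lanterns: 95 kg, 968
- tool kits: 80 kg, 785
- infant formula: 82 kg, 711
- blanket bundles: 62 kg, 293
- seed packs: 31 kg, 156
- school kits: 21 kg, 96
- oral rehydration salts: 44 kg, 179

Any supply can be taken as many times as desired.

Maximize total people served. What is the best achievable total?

The ratio ordering already packs tightly: solar lanterns, 95 kg, 968.
That's the maximum — no swap from here does better than 968.

968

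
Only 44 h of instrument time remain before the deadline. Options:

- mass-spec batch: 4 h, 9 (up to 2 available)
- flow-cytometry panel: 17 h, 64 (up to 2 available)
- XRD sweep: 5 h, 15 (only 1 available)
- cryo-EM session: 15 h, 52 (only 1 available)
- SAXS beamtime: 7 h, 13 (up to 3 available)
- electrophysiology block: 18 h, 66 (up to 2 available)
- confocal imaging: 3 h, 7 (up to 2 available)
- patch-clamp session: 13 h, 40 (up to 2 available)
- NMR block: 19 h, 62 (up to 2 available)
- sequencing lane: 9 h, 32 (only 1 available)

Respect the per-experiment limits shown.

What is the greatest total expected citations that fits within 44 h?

By expected citations per h: flow-cytometry panel 3.76, electrophysiology block 3.67, sequencing lane 3.56, cryo-EM session 3.47 lead.
Taking the top-ratio experiments first gives 2×flow-cytometry panel + sequencing lane for 160 (43 h).
The 17 h tied up in flow-cytometry panel is better spent on electrophysiology block — total rises to 162 (44 h).
Nothing else within 44 h beats 162.

162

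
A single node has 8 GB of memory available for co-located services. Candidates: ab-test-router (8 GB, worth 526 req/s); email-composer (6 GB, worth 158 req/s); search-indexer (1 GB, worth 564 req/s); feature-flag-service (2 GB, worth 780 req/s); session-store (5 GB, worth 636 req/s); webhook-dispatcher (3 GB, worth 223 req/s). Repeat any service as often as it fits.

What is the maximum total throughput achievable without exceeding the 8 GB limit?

Taking 8×search-indexer: 8 GB used, 4512 in throughput.
No other feasible combination exceeds 4512.

4512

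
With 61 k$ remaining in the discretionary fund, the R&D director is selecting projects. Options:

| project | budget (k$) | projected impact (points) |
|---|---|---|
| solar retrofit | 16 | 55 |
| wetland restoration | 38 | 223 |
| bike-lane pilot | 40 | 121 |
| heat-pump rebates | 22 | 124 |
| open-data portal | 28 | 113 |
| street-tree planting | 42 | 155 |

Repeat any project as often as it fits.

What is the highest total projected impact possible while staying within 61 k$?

347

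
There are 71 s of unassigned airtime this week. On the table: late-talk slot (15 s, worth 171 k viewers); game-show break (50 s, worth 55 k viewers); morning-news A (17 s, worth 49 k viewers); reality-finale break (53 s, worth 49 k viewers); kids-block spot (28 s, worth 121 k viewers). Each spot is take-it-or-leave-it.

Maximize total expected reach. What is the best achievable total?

Best packing: late-talk slot + morning-news A + kids-block spot — 60 s, 341 total.
The closest alternative, late-talk slot + kids-block spot, reaches only 292.

341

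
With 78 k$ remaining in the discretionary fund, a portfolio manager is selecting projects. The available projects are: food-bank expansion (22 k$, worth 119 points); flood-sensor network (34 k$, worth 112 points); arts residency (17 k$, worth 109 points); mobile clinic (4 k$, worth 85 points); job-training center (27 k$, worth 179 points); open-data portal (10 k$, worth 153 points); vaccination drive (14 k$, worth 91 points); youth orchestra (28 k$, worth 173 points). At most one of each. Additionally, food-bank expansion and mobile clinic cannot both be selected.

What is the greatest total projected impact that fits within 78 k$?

617

Best packing: arts residency + mobile clinic + job-training center + open-data portal + vaccination drive — 72 k$, 617 total.
Runner-up arts residency + mobile clinic + open-data portal + vaccination drive + youth orchestra tops out at 611.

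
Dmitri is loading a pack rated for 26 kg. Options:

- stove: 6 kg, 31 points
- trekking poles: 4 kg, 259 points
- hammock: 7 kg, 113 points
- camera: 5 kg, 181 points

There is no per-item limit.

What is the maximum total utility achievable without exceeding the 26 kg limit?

1554

6×trekking poles uses 24 of the 26 kg and totals 1554.
Every other selection either busts 26 kg or fails to beat 1554.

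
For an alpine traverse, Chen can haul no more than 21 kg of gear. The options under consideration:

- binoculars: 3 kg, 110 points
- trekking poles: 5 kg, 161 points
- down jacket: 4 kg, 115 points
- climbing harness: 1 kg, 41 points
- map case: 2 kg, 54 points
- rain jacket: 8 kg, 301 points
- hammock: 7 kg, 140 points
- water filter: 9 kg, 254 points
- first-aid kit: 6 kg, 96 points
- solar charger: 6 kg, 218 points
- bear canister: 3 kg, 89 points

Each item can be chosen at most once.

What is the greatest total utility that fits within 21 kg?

Ranking by ratio (utility/kg): climbing harness 41.00, rain jacket 37.62, binoculars 36.67.
Taking binoculars + climbing harness + rain jacket + solar charger + bear canister: 21 kg used, 759 in utility.

759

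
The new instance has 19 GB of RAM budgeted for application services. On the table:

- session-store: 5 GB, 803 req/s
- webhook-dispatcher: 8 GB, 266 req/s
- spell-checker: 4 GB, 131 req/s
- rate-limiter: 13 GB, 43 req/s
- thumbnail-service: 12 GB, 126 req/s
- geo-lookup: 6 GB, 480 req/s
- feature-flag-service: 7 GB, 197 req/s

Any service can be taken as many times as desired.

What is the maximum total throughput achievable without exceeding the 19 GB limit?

Taking 3×session-store + spell-checker: 19 GB used, 2540 in throughput.
Nothing else within 19 GB beats 2540.

2540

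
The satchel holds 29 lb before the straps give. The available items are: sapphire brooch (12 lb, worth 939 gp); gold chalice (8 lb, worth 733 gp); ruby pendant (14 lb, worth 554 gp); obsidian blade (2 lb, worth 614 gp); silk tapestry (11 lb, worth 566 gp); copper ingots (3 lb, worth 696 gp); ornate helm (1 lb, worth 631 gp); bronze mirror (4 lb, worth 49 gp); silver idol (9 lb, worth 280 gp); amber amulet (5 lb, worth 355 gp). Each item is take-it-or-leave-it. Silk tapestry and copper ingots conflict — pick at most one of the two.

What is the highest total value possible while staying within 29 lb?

3613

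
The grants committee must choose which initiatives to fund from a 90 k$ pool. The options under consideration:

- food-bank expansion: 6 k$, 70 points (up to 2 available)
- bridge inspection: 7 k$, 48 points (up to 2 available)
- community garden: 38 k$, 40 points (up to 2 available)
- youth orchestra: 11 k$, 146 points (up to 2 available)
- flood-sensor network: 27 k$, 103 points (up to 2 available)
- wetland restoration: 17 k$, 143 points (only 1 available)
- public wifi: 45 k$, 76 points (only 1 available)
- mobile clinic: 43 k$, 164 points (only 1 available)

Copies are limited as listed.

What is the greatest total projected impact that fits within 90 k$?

726

Filling by ratio: 2×food-bank expansion + 2×bridge inspection + 2×youth orchestra + wetland restoration for 671, with 25 k$ left unused.
The 7 k$ tied up in bridge inspection is better spent on flood-sensor network — total rises to 726 (85 k$).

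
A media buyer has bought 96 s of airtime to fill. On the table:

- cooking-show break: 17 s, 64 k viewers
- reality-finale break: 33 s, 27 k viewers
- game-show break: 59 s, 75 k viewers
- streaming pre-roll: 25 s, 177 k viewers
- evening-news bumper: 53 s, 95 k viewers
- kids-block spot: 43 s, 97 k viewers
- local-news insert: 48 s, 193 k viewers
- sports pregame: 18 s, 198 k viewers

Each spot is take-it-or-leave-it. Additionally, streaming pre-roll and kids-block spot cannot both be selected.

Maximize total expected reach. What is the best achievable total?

568

Density check — sports pregame 11.00, streaming pre-roll 7.08, local-news insert 4.02, cooking-show break 3.76 are the best per s.
Best packing: streaming pre-roll + local-news insert + sports pregame — 91 s, 568 total.
Next best is streaming pre-roll + evening-news bumper + sports pregame at 470 (96 s) — short by 98.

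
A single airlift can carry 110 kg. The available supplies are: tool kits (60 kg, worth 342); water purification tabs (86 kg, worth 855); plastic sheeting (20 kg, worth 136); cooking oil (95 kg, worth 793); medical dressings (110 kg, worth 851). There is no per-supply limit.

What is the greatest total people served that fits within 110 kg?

Ranking by ratio (people served/kg): water purification tabs 9.94, cooking oil 8.35, medical dressings 7.74.
Water purification tabs + plastic sheeting uses 106 of the 110 kg and totals 991.
That's the maximum — no swap from here does better than 991.

991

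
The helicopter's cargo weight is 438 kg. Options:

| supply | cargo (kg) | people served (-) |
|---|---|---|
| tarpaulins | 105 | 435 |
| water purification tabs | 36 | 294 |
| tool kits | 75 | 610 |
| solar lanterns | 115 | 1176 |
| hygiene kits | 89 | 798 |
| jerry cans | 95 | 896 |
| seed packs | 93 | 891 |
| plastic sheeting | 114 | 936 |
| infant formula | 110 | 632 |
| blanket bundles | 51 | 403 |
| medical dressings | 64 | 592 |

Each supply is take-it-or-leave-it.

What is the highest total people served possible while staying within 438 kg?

4072

Filling by ratio: water purification tabs + solar lanterns + jerry cans + seed packs + medical dressings for 3849, with 35 kg left unused.
The 129 kg tied up in water purification tabs and seed packs is better spent on tool kits + hygiene kits — total rises to 4072 (438 kg).
Every other selection either busts 438 kg or fails to beat 4072.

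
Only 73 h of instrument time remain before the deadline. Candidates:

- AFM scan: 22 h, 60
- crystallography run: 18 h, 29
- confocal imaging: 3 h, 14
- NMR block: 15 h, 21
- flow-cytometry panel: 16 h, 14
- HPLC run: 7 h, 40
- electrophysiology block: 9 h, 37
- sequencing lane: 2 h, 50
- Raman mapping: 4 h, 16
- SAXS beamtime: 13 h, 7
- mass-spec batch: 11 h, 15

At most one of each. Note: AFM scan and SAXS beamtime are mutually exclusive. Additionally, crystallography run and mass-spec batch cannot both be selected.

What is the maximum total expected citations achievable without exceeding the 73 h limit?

A density-first pass picks AFM scan + crystallography run + confocal imaging + HPLC run + electrophysiology block + sequencing lane + Raman mapping — 246 at 65 h.
Dropping crystallography run frees 18 h; slotting in NMR block + mass-spec batch (26 h) lifts the total to 253 at 73 h.
Nothing else feasible within 73 h beats 253.

253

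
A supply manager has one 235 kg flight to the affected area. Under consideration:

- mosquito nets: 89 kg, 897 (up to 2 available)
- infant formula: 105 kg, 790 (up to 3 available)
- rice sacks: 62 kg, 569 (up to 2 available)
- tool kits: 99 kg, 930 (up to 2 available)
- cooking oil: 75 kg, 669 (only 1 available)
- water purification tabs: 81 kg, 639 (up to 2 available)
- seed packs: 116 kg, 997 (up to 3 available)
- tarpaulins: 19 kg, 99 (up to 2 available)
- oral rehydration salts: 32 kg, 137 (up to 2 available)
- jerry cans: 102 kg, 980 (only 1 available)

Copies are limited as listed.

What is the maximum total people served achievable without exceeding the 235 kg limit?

Greedy by ratio would take 2×mosquito nets + 2×tarpaulins: 216 kg used, total 1992.
Dropping mosquito nets and 2×tarpaulins frees 127 kg; slotting in rice sacks + cooking oil (137 kg) lifts the total to 2135 at 226 kg.

2135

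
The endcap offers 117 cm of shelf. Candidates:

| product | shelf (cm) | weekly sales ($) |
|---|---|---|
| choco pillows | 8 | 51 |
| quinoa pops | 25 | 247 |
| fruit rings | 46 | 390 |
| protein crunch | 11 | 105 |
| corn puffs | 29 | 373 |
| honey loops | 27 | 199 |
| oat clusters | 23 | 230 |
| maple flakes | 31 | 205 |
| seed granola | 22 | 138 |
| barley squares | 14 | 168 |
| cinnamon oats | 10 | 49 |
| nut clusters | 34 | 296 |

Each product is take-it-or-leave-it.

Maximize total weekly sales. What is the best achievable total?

1189

By weekly sales per cm: corn puffs 12.86, barley squares 12.00, oat clusters 10.00 lead.
A density-first pass picks choco pillows + quinoa pops + protein crunch + corn puffs + oat clusters + barley squares — 1174 at 110 cm.
Dropping choco pillows and oat clusters frees 31 cm; slotting in nut clusters (34 cm) lifts the total to 1189 at 113 cm.
Runner-up quinoa pops + fruit rings + corn puffs + barley squares tops out at 1178.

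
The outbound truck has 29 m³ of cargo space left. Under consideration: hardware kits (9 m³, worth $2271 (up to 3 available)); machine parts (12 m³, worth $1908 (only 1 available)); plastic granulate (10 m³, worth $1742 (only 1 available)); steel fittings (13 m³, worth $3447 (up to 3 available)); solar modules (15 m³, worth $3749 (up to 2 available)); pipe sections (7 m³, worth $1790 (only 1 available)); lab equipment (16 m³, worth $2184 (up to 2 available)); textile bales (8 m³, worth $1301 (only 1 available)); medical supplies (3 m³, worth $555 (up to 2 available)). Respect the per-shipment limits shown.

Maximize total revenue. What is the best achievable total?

7508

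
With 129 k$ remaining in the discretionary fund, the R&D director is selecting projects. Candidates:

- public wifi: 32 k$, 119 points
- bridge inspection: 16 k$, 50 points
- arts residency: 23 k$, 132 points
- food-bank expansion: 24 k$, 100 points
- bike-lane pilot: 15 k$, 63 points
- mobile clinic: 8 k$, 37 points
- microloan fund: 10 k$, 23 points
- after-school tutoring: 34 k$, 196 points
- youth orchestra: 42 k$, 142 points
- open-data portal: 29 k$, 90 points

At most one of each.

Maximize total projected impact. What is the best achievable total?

Ranking by ratio (projected impact/k$): after-school tutoring 5.76, arts residency 5.74, mobile clinic 4.62, bike-lane pilot 4.20.
Filling by ratio: bridge inspection + arts residency + food-bank expansion + bike-lane pilot + mobile clinic + after-school tutoring for 578, with 9 k$ left unused.
Dropping bridge inspection and mobile clinic frees 24 k$; slotting in public wifi (32 k$) lifts the total to 610 at 128 k$.
That's the maximum — no swap from here does better than 610.

610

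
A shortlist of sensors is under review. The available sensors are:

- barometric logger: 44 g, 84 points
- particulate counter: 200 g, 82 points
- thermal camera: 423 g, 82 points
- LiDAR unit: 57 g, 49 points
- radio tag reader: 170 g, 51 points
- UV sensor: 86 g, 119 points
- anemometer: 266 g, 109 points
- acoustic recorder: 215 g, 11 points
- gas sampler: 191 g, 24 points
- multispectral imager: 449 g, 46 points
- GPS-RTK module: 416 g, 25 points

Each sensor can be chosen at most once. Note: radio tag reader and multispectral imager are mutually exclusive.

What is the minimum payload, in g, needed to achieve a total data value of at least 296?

357

Need the lightest bundle worth ≥ 296.
barometric logger + LiDAR unit + radio tag reader + UV sensor: 303 data value at 357 g.
Below 357 g the best achievable stays under 296.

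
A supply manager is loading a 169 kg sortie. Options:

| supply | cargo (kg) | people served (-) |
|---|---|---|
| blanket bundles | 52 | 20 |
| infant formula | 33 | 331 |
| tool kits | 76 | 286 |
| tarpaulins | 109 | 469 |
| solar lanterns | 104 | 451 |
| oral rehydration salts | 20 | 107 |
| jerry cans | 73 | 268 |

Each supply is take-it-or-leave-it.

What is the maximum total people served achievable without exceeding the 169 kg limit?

Ranking by ratio (people served/kg): infant formula 10.03, oral rehydration salts 5.35, solar lanterns 4.34, tarpaulins 4.30.
The ratio heuristic lands on infant formula + solar lanterns + oral rehydration salts (889) but leaves 12 kg idle.
The 104 kg tied up in solar lanterns is better spent on tarpaulins — total rises to 907 (162 kg).

907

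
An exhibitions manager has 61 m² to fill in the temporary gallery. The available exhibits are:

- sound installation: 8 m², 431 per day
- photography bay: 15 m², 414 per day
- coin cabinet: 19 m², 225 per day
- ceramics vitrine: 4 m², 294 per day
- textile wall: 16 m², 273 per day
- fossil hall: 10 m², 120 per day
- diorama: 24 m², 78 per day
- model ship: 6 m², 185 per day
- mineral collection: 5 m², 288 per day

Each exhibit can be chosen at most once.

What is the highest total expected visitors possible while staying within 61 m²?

Best packing: sound installation + photography bay + ceramics vitrine + textile wall + model ship + mineral collection — 54 m², 1885 total.

1885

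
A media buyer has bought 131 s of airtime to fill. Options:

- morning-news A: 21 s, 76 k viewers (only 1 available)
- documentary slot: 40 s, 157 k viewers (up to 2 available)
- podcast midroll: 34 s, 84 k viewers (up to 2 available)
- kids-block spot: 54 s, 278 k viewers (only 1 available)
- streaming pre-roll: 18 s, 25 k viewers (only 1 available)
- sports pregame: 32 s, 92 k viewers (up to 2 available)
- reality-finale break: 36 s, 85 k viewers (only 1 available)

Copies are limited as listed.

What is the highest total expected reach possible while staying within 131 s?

Density check — kids-block spot 5.15, documentary slot 3.92, morning-news A 3.62 are the best per s.
The ratio heuristic lands on morning-news A + documentary slot + kids-block spot (511) but leaves 16 s idle.
The 21 s tied up in morning-news A is better spent on sports pregame — total rises to 527 (126 s).
The spare 5 s is too small for any remaining spot, and no exchange beats 527.

527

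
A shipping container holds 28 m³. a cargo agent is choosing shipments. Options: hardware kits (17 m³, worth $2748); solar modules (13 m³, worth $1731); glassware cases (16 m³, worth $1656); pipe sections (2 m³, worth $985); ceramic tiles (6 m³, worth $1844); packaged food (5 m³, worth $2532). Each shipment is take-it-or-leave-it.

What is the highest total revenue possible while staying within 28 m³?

7124

Greedy by ratio would take solar modules + pipe sections + ceramic tiles + packaged food: 26 m³ used, total 7092.
The 15 m³ tied up in solar modules and pipe sections is better spent on hardware kits — total rises to 7124 (28 m³).
Nothing else within 28 m³ beats 7124.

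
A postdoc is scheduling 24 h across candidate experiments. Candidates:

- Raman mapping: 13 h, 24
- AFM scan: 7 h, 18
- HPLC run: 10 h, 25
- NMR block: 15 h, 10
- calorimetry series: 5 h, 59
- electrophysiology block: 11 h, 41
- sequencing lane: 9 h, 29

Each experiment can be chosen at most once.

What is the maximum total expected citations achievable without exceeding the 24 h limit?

AFM scan + calorimetry series + electrophysiology block uses 23 of the 24 h and totals 118.

118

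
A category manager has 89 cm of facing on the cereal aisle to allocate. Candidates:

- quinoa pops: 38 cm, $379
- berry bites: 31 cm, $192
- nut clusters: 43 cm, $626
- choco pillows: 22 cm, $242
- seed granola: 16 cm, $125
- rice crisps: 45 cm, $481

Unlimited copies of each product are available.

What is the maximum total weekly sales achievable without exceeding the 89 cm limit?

1252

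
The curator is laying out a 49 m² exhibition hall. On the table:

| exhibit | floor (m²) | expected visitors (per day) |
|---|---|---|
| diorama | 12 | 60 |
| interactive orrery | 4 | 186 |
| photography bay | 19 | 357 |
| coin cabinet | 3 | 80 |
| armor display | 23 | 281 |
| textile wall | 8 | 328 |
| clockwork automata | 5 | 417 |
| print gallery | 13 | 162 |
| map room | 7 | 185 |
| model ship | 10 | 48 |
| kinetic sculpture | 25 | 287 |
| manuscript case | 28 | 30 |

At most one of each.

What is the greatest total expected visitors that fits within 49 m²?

Ranking by ratio (expected visitors/m²): clockwork automata 83.40, interactive orrery 46.50, textile wall 41.00.
Best packing: interactive orrery + photography bay + coin cabinet + textile wall + clockwork automata + map room — 46 m², 1553 total.

1553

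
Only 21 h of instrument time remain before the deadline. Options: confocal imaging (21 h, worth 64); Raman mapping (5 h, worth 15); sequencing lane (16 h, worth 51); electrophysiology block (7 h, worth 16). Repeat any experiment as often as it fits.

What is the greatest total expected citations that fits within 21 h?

The ratio ordering already packs tightly: Raman mapping + sequencing lane, 21 h, 66.

66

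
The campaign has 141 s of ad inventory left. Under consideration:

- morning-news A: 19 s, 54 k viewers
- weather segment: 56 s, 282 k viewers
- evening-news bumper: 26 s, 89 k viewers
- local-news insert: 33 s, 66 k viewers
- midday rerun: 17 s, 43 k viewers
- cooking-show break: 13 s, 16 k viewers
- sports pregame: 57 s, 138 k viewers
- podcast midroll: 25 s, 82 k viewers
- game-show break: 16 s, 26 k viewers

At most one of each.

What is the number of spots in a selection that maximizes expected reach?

The maximum expected reach within 141 s is 523.
morning-news A + weather segment + evening-news bumper + cooking-show break + podcast midroll hits 523 at 139 s.
Any selection reaching 523 contains exactly 5 spots.

5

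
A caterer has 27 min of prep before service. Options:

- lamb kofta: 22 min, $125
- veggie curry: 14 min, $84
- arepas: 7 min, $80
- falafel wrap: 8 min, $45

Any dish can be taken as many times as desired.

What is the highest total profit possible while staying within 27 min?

Density check — arepas 11.43, veggie curry 6.00, lamb kofta 5.68 are the best per min.
Best packing: 3×arepas — 21 min, 240 total.
Nothing else within 27 min beats 240.

240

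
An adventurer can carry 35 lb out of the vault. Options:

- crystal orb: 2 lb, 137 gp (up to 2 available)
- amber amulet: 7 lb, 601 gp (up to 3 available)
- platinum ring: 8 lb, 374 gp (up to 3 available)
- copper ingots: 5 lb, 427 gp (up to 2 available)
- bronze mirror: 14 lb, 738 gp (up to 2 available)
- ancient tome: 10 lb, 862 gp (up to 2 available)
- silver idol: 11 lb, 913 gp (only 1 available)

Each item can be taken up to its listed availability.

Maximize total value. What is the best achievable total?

2977

Taking the top-ratio items first gives 2×amber amulet + 2×ancient tome for 2926 (34 lb).
The 10 lb tied up in ancient tome is better spent on silver idol — total rises to 2977 (35 lb).
Nothing else within 35 lb beats 2977.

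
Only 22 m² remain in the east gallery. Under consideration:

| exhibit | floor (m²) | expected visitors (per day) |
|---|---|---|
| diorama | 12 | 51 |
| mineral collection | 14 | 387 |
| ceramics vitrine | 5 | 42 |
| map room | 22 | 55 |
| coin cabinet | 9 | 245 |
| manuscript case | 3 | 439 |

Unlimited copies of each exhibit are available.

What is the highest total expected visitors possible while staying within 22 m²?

3073

Ranking by ratio (expected visitors/m²): manuscript case 146.33, mineral collection 27.64, coin cabinet 27.22.
7×manuscript case uses 21 of the 22 m² and totals 3073.
The spare 1 m² is too small for any remaining exhibit, and no exchange beats 3073.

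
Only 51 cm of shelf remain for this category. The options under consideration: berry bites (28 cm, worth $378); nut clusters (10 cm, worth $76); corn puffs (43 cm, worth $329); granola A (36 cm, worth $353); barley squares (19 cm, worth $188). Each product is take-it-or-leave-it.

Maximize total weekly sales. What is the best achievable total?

566

Density check — berry bites 13.50, barley squares 9.89, granola A 9.81 are the best per cm.
Best packing: berry bites + barley squares — 47 cm, 566 total.
Every other selection either busts 51 cm or fails to beat 566.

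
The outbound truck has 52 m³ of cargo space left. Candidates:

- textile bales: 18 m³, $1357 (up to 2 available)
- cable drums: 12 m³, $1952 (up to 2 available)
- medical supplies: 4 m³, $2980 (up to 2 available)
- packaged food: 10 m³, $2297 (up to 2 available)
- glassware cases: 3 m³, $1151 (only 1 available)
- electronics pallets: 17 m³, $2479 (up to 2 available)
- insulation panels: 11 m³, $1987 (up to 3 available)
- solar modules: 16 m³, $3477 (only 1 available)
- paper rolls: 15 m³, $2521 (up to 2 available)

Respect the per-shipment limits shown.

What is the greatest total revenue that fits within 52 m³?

15406

By revenue per m³: medical supplies 745.00, glassware cases 383.67, packaged food 229.70 lead.
Filling by ratio: 2×medical supplies + 2×packaged food + glassware cases + solar modules for 15182, with 5 m³ left unused.
Dropping packaged food frees 10 m³; slotting in paper rolls (15 m³) lifts the total to 15406 at 52 m³.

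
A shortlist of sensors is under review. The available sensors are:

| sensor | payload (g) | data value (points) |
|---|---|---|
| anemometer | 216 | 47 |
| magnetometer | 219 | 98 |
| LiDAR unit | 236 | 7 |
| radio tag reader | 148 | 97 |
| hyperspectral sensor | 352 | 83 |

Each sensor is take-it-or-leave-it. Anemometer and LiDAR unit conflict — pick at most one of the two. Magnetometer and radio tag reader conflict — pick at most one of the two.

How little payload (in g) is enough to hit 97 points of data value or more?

148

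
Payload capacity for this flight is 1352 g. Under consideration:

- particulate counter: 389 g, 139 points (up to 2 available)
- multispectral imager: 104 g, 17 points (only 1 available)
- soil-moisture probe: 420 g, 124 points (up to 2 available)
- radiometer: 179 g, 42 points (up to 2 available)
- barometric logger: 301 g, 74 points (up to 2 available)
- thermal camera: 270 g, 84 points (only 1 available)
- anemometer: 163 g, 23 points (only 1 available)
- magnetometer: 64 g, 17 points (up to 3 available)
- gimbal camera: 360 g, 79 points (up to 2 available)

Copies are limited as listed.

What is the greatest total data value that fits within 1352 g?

436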